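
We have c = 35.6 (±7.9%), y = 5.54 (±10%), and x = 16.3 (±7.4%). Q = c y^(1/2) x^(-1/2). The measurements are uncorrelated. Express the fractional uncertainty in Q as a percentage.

Relative error in a monomial: (δQ/Q)² = Σ (nᵢ · δxᵢ/xᵢ)².
  (1·δc/c)² = (1×0.0790)² = 0.00624;  (½·δy/y)² = (0.5×0.100)² = 0.00250;  (−½·δx/x)² = (-0.5×0.0740)² = 0.00137
δQ/Q = √(0.0101) = 0.101

10.1%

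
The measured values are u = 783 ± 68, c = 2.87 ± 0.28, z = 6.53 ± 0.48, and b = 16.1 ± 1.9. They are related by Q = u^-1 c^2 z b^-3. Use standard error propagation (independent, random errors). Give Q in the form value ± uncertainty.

Since Q is a product/quotient, work with relative uncertainties:
  (-1·δu/u)² = (-1×0.0868)² = 0.00754;  (2·δc/c)² = (2×0.0976)² = 0.0381;  (1·δz/z)² = (1×0.0735)² = 0.00540;  (-3·δb/b)² = (-3×0.118)² = 0.125
δQ/Q = √(0.176) = 0.420
Q = 1.65e-05, so δQ = 0.420 × 1.65e-05 = 6.91e-06.

(1.65 ± 0.691) × 10^-5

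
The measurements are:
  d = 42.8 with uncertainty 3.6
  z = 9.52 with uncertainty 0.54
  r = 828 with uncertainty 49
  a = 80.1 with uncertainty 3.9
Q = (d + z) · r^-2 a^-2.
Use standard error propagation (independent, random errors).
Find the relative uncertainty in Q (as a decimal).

0.168

Let u = d + z = 52.3. δu = √(δd² + δz²) = √(13.0 + 0.292) = 3.64, so δu/u = 0.0696.
Q is then a monomial in u, r, a:
δQ/Q = √((δu/u)² + (-2·δr/r)² + (-2·δa/a)²) = √(0.00484 + 0.0140 + 0.00948) = 0.168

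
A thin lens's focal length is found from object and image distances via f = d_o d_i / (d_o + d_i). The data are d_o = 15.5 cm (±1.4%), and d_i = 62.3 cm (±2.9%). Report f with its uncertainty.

∂f/∂d_o = (d_i/(d_o+d_i))² = 0.641;  ∂f/∂d_i = (d_o/(d_o+d_i))² = 0.0397
δf = √((∂f/∂d_o · δd_o)² + (∂f/∂d_i · δd_i)²) = √(0.0194 + 0.00514) = 0.157 cm
f = 12.4 cm.

12.4 ± 0.157 cm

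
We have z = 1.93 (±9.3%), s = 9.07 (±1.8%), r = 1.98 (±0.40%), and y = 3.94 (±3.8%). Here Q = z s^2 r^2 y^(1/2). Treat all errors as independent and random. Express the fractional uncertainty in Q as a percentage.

Relative error in a monomial: (δQ/Q)² = Σ (nᵢ · δxᵢ/xᵢ)².
  (1·δz/z)² = (1×0.0930)² = 0.00865;  (2·δs/s)² = (2×0.0180)² = 0.00130;  (2·δr/r)² = (2×0.00400)² = 6.4e-05;  (½·δy/y)² = (0.5×0.0380)² = 0.000361
δQ/Q = √(0.0104) = 0.102

10.2%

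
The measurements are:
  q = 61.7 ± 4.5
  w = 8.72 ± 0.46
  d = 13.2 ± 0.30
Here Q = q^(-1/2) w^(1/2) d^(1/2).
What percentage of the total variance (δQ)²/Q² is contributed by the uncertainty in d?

(δQ/Q)² = (−½·δq/q)² + (½·δw/w)² + (½·δd/d)²
  q term: (-0.5×0.0729)² = 0.00133
  w term: (0.5×0.0528)² = 0.000696
  d term: (0.5×0.0227)² = 0.000129
Total = 0.00215. Share from d = 0.000129/0.00215 = 0.0599.

5.99%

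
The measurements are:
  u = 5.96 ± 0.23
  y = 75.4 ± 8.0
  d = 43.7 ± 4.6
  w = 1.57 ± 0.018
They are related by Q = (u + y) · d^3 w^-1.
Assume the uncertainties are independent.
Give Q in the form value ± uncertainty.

Let h = u + y = 81.4. δh = √(δu² + δy²) = √(0.0529 + 64.0) = 8.00, so δh/h = 0.0984.
Q is then a monomial in h, d, w:
δQ/Q = √((δh/h)² + (3·δd/d)² + (-1·δw/w)²) = √(0.00968 + 0.0997 + 0.000131) = 0.331
Q = 4.32e+06, so δQ = 0.331 × 4.32e+06 = 1.43e+06.

(4.32 ± 1.43) × 10^6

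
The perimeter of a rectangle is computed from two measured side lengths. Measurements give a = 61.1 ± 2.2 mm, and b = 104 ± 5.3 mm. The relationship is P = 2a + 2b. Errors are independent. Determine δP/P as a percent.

For a sum/difference, combine absolute errors in quadrature:
  (2·δa)² = 19.4;  (2·δb)² = 112
δP = √(132) = 11.5 mm
P = 330 mm, so δP/P = 11.5/330 = 0.0348.

3.48%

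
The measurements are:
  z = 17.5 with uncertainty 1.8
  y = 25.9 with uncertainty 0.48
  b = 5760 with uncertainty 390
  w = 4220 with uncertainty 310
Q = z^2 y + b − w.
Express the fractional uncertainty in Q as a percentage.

18.1%

Let p = z^2·y = 7930. δp/p = √((2·δz/z)² + (1·δy/y)²) = √(0.0423 + 0.000343) = 0.207, so δp = 1640.
Q = p + b − w: δQ = √(δp² + δb² + δw²) = √(2.68e+06 + 1.52e+05 + 96100) = 1710
Q = 9470, so δQ/Q = 1710/9470 = 0.181.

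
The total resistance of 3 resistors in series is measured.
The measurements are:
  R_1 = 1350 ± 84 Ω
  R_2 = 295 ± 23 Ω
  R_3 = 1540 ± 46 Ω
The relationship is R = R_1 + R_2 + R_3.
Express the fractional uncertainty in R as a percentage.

Sums and differences: (δR)² = Σ (cᵢ δxᵢ)².
  (δR_1)² = 7060;  (δR_2)² = 529;  (δR_3)² = 2120
δR = √(9700) = 98.5 Ω
R = 3180 Ω, so δR/R = 98.5/3180 = 0.0309.

3.09%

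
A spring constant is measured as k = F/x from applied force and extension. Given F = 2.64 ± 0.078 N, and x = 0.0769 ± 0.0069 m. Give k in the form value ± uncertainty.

Products/powers → add relative errors in quadrature, weighted by exponent:
  (1·δF/F)² = (1×0.0295)² = 0.000873;  (-1·δx/x)² = (-1×0.0897)² = 0.00805
δk/k = √(0.00892) = 0.0945
k = 34.3 N/m, so δk = 0.0945 × 34.3 = 3.24 N/m.

34.3 ± 3.24 N/m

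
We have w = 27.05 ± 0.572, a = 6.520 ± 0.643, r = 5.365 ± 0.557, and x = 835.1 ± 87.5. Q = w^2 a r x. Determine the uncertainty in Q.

For a monomial Q ∝ w^2, a, r, x, fractional errors add in quadrature:
  (2·δw/w)² = (2×0.0211)² = 0.00179;  (1·δa/a)² = (1×0.0986)² = 0.00973;  (1·δr/r)² = (1×0.104)² = 0.0108;  (1·δx/x)² = (1×0.105)² = 0.0110
δQ/Q = √(0.0333) = 0.182
Q = 2.137e+07, so δQ = 0.182 × 2.137e+07 = 3.9e+06.

3.9e+06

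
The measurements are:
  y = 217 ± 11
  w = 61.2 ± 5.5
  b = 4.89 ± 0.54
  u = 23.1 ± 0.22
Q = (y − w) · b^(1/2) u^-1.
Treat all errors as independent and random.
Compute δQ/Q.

0.0968

Let h = y − w = 156. δh = √(δy² + δw²) = √(121 + 30.2) = 12.3, so δh/h = 0.0789.
Q is then a monomial in h, b, u:
δQ/Q = √((δh/h)² + (½·δb/b)² + (-1·δu/u)²) = √(0.00623 + 0.00305 + 9.07e-05) = 0.0968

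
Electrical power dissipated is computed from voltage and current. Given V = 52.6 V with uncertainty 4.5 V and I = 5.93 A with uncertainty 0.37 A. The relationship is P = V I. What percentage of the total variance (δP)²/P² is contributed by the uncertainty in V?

(δP/P)² = (1·δV/V)² + (1·δI/I)²
  V term: (1×0.0856)² = 0.00732
  I term: (1×0.0624)² = 0.00389
Total = 0.0112. Share from V = 0.00732/0.0112 = 0.653.

65.3%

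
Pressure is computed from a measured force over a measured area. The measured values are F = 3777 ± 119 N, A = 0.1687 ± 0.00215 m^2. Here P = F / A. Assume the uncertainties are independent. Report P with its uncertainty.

22390 ± 761 Pa

P is a product of powers, so relative uncertainties combine in quadrature:
  (1·δF/F)² = (1×0.0315)² = 0.000993;  (-1·δA/A)² = (-1×0.0127)² = 0.000162
δP/P = √(0.00116) = 0.0340
P = 22390 Pa, so δP = 0.0340 × 22390 = 761 Pa.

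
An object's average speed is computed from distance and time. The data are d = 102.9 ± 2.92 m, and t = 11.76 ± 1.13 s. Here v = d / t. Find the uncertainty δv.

0.877 m/s

Products/powers → add relative errors in quadrature, weighted by exponent:
  (1·δd/d)² = (1×0.0284)² = 0.000805;  (-1·δt/t)² = (-1×0.0961)² = 0.00923
δv/v = √(0.0100) = 0.100
v = 8.750 m/s, so δv = 0.100 × 8.750 = 0.877 m/s.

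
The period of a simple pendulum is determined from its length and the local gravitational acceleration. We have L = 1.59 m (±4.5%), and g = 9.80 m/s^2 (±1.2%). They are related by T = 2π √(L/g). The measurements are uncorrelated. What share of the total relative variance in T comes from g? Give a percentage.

(δT/T)² = (½·δL/L)² + (−½·δg/g)²
  L term: (0.5×0.0450)² = 0.000506
  g term: (-0.5×0.0120)² = 3.6e-05
Total = 0.000542. Share from g = 3.6e-05/0.000542 = 0.0664.

6.64%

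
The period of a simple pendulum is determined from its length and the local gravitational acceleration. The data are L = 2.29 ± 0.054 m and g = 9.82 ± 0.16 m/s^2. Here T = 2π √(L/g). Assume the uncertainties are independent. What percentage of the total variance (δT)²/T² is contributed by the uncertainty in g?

32.3%

(δT/T)² = (½·δL/L)² + (−½·δg/g)²
  L term: (0.5×0.0236)² = 0.000139
  g term: (-0.5×0.0163)² = 6.64e-05
Total = 0.000205. Share from g = 6.64e-05/0.000205 = 0.323.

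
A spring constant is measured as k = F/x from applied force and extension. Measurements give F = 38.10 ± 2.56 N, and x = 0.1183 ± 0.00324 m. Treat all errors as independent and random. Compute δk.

23.4 N/m

For a monomial k ∝ F, x^-1, fractional errors add in quadrature:
  (1·δF/F)² = (1×0.0672)² = 0.00451;  (-1·δx/x)² = (-1×0.0274)² = 0.000750
δk/k = √(0.00526) = 0.0726
k = 322.1 N/m, so δk = 0.0726 × 322.1 = 23.4 N/m.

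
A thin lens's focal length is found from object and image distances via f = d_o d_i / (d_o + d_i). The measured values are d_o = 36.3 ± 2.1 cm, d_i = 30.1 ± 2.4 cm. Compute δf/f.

0.0509

∂f/∂d_o = (d_i/(d_o+d_i))² = 0.205;  ∂f/∂d_i = (d_o/(d_o+d_i))² = 0.299
δf = √((∂f/∂d_o · δd_o)² + (∂f/∂d_i · δd_i)²) = √(0.186 + 0.514) = 0.837 cm
f = 16.5 cm, so δf/f = 0.837/16.5 = 0.0509.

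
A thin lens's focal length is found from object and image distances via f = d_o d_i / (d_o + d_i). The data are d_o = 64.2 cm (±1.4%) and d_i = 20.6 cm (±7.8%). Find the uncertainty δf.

0.922 cm

∂f/∂d_o = (d_i/(d_o+d_i))² = 0.0590;  ∂f/∂d_i = (d_o/(d_o+d_i))² = 0.573
δf = √((∂f/∂d_o · δd_o)² + (∂f/∂d_i · δd_i)²) = √(0.00281 + 0.848) = 0.922 cm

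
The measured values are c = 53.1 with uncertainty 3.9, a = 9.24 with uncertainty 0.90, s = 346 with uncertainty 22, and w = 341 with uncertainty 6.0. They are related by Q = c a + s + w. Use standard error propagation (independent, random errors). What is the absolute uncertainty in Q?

Let p = c·a = 491. δp/p = √((1·δc/c)² + (1·δa/a)²) = √(0.00539 + 0.00949) = 0.122, so δp = 59.9.
Q = p + s + w: δQ = √(δp² + δs² + δw²) = √(3580 + 484 + 36.0) = 64.1

64.1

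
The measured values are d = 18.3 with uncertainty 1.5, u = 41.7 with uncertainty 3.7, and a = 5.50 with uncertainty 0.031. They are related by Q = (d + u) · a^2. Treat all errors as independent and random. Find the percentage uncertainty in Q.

6.75%

Let w = d + u = 60.0. δw = √(δd² + δu²) = √(2.25 + 13.7) = 3.99, so δw/w = 0.0665.
Q is then a monomial in w, a:
δQ/Q = √((δw/w)² + (2·δa/a)²) = √(0.00443 + 0.000127) = 0.0675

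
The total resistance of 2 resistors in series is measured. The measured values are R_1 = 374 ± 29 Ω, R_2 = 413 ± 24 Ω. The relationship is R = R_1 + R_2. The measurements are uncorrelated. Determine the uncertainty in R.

R is a linear combination, so absolute uncertainties add in quadrature:
  (δR_1)² = 841;  (δR_2)² = 576
δR = √(1420) = 37.6 Ω

37.6 Ω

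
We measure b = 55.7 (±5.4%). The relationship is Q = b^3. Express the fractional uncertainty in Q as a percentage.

Q ∝ b^3, so δQ/Q = |3| · δb/b = 3 × 0.0540 = 0.162.

16.2%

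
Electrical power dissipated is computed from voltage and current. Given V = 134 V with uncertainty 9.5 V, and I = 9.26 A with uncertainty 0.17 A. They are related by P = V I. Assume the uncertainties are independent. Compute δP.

Since P is a product/quotient, work with relative uncertainties:
  (1·δV/V)² = (1×0.0709)² = 0.00503;  (1·δI/I)² = (1×0.0184)² = 0.000337
δP/P = √(0.00536) = 0.0732
P = 1240 W, so δP = 0.0732 × 1240 = 90.9 W.

90.9 W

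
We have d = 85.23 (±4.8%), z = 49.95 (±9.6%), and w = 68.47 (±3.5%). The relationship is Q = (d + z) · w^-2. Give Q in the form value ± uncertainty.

0.02883 ± 0.00243

Let u = d + z = 135.2. δu = √(δd² + δz²) = √(16.7 + 23.0) = 6.30, so δu/u = 0.0466.
Q is then a monomial in u, w:
δQ/Q = √((δu/u)² + (-2·δw/w)²) = √(0.00217 + 0.00490) = 0.0841
Q = 0.02883, so δQ = 0.0841 × 0.02883 = 0.00243.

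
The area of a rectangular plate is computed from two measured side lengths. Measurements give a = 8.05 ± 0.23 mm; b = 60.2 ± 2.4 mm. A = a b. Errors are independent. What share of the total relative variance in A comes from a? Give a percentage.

33.9%

(δA/A)² = (1·δa/a)² + (1·δb/b)²
  a term: (1×0.0286)² = 0.000816
  b term: (1×0.0399)² = 0.00159
Total = 0.00241. Share from a = 0.000816/0.00241 = 0.339.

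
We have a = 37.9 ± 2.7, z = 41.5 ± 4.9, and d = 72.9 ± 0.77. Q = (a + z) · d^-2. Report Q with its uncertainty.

0.0149 ± 0.00110

Let u = a + z = 79.4. δu = √(δa² + δz²) = √(7.29 + 24.0) = 5.59, so δu/u = 0.0705.
Q is then a monomial in u, d:
δQ/Q = √((δu/u)² + (-2·δd/d)²) = √(0.00496 + 0.000446) = 0.0736
Q = 0.0149, so δQ = 0.0736 × 0.0149 = 0.00110.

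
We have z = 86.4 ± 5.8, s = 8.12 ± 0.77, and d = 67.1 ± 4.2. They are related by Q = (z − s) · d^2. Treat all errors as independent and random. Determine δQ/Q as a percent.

Let u = z − s = 78.3. δu = √(δz² + δs²) = √(33.6 + 0.593) = 5.85, so δu/u = 0.0747.
Q is then a monomial in u, d:
δQ/Q = √((δu/u)² + (2·δd/d)²) = √(0.00559 + 0.0157) = 0.146

14.6%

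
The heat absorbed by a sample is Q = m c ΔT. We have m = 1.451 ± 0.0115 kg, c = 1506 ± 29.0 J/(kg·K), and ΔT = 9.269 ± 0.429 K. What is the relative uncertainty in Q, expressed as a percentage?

5.08%

Since Q is a product/quotient, work with relative uncertainties:
  (1·δm/m)² = (1×0.00793)² = 6.28e-05;  (1·δc/c)² = (1×0.0193)² = 0.000371;  (1·δΔT/ΔT)² = (1×0.0463)² = 0.00214
δQ/Q = √(0.00258) = 0.0508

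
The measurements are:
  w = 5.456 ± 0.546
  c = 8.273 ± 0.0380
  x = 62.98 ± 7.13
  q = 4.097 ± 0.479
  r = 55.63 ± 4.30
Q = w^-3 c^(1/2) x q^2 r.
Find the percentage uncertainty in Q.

40.4%

Products/powers → add relative errors in quadrature, weighted by exponent:
  (-3·δw/w)² = (-3×0.100)² = 0.0901;  (½·δc/c)² = (0.5×0.00459)² = 5.27e-06;  (1·δx/x)² = (1×0.113)² = 0.0128;  (2·δq/q)² = (2×0.117)² = 0.0547;  (1·δr/r)² = (1×0.0773)² = 0.00597
δQ/Q = √(0.164) = 0.404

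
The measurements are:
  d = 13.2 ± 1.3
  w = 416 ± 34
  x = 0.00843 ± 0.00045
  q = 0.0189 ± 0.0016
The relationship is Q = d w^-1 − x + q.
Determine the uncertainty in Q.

Let p = d·w^-1 = 0.0317. δp/p = √((1·δd/d)² + (-1·δw/w)²) = √(0.00970 + 0.00668) = 0.128, so δp = 0.00406.
Q = p − x + q: δQ = √(δp² + δx² + δq²) = √(1.65e-05 + 2.02e-07 + 2.56e-06) = 0.00439

0.00439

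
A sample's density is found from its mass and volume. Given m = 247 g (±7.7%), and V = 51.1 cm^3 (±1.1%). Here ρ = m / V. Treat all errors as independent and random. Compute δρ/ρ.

0.0778

Each factor contributes (exponent × relative error)² to (δρ/ρ)²:
  (1·δm/m)² = (1×0.0770)² = 0.00593;  (-1·δV/V)² = (-1×0.0110)² = 0.000121
δρ/ρ = √(0.00605) = 0.0778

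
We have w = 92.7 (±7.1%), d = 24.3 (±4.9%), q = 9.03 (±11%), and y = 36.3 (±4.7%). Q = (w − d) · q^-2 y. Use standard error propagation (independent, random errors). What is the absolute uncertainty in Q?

Let u = w − d = 68.4. δu = √(δw² + δd²) = √(43.3 + 1.42) = 6.69, so δu/u = 0.0978.
Q is then a monomial in u, q, y:
δQ/Q = √((δu/u)² + (-2·δq/q)² + (1·δy/y)²) = √(0.00956 + 0.0484 + 0.00221) = 0.245
Q = 30.4, so δQ = 0.245 × 30.4 = 7.47.

7.47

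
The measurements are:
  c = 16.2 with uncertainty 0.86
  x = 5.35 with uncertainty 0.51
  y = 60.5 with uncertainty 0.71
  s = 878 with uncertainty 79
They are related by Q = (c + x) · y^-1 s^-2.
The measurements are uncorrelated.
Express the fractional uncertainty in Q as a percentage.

Let u = c + x = 21.5. δu = √(δc² + δx²) = √(0.740 + 0.260) = 1.000, so δu/u = 0.0464.
Q is then a monomial in u, y, s:
δQ/Q = √((δu/u)² + (-1·δy/y)² + (-2·δs/s)²) = √(0.00215 + 0.000138 + 0.0324) = 0.186

18.6%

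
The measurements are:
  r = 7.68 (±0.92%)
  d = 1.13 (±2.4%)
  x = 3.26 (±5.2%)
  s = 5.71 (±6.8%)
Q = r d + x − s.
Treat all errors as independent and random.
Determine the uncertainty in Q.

0.479

Let p = r·d = 8.68. δp/p = √((1·δr/r)² + (1·δd/d)²) = √(8.46e-05 + 0.000576) = 0.0257, so δp = 0.223.
Q = p + x − s: δQ = √(δp² + δx² + δs²) = √(0.0498 + 0.0287 + 0.151) = 0.479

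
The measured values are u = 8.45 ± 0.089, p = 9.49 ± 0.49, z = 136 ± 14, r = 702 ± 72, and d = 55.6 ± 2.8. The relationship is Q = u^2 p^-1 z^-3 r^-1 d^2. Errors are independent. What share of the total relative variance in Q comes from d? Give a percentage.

(δQ/Q)² = (2·δu/u)² + (-1·δp/p)² + (-3·δz/z)² + (-1·δr/r)² + (2·δd/d)²
  u term: (2×0.0105)² = 0.000444
  p term: (-1×0.0516)² = 0.00267
  z term: (-3×0.103)² = 0.0954
  r term: (-1×0.103)² = 0.0105
  d term: (2×0.0504)² = 0.0101
Total = 0.119. Share from d = 0.0101/0.119 = 0.0851.

8.51%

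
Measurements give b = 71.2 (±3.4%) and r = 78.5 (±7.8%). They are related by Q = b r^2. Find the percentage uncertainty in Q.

Products/powers → add relative errors in quadrature, weighted by exponent:
  (1·δb/b)² = (1×0.0340)² = 0.00116;  (2·δr/r)² = (2×0.0780)² = 0.0243
δQ/Q = √(0.0255) = 0.160

16.0%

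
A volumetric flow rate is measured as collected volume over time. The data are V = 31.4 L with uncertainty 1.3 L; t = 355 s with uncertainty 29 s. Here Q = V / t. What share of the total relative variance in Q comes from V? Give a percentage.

(δQ/Q)² = (1·δV/V)² + (-1·δt/t)²
  V term: (1×0.0414)² = 0.00171
  t term: (-1×0.0817)² = 0.00667
Total = 0.00839. Share from V = 0.00171/0.00839 = 0.204.

20.4%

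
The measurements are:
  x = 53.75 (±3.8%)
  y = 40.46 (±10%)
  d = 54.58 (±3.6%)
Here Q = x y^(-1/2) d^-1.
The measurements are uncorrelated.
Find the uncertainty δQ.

Relative error in a monomial: (δQ/Q)² = Σ (nᵢ · δxᵢ/xᵢ)².
  (1·δx/x)² = (1×0.0380)² = 0.00144;  (−½·δy/y)² = (-0.5×0.100)² = 0.00250;  (-1·δd/d)² = (-1×0.0360)² = 0.00130
δQ/Q = √(0.00524) = 0.0724
Q = 0.1548, so δQ = 0.0724 × 0.1548 = 0.0112.

0.0112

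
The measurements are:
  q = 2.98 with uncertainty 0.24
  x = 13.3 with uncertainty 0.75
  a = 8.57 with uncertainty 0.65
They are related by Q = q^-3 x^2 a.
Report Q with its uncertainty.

57.3 ± 15.9

Since Q is a product/quotient, work with relative uncertainties:
  (-3·δq/q)² = (-3×0.0805)² = 0.0584;  (2·δx/x)² = (2×0.0564)² = 0.0127;  (1·δa/a)² = (1×0.0758)² = 0.00575
δQ/Q = √(0.0768) = 0.277
Q = 57.3, so δQ = 0.277 × 57.3 = 15.9.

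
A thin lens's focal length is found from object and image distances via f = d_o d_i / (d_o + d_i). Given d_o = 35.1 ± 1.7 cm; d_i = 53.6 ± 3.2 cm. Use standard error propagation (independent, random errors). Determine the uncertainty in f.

0.798 cm

∂f/∂d_o = (d_i/(d_o+d_i))² = 0.365;  ∂f/∂d_i = (d_o/(d_o+d_i))² = 0.157
δf = √((∂f/∂d_o · δd_o)² + (∂f/∂d_i · δd_i)²) = √(0.385 + 0.251) = 0.798 cm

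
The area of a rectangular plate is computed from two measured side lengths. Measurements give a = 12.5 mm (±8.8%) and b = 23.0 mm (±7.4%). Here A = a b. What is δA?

Since A is a product/quotient, work with relative uncertainties:
  (1·δa/a)² = (1×0.0880)² = 0.00774;  (1·δb/b)² = (1×0.0740)² = 0.00548
δA/A = √(0.0132) = 0.115
A = 288 mm^2, so δA = 0.115 × 288 = 33.1 mm^2.

33.1 mm^2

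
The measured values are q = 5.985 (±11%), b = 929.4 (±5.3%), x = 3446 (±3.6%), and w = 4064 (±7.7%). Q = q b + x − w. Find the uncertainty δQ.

758

Let p = q·b = 5562. δp/p = √((1·δq/q)² + (1·δb/b)²) = √(0.0121 + 0.00281) = 0.122, so δp = 679.
Q = p + x − w: δQ = √(δp² + δx² + δw²) = √(4.61e+05 + 15400 + 97900) = 758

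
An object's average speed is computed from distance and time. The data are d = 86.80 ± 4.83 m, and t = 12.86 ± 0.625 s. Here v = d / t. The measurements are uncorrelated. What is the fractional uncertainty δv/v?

Relative error in a monomial: (δv/v)² = Σ (nᵢ · δxᵢ/xᵢ)².
  (1·δd/d)² = (1×0.0556)² = 0.00310;  (-1·δt/t)² = (-1×0.0486)² = 0.00236
δv/v = √(0.00546) = 0.0739

0.0739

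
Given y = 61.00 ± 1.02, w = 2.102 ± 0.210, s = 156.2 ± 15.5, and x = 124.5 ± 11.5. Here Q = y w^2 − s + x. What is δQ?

57.4

Let p = y·w^2 = 269.5. δp/p = √((1·δy/y)² + (2·δw/w)²) = √(0.000280 + 0.0399) = 0.201, so δp = 54.0.
Q = p − s + x: δQ = √(δp² + δs² + δx²) = √(2920 + 240 + 132) = 57.4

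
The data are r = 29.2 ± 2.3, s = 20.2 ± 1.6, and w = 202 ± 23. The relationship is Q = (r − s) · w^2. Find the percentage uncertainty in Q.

Let u = r − s = 9.00. δu = √(δr² + δs²) = √(5.29 + 2.56) = 2.80, so δu/u = 0.311.
Q is then a monomial in u, w:
δQ/Q = √((δu/u)² + (2·δw/w)²) = √(0.0969 + 0.0519) = 0.386

38.6%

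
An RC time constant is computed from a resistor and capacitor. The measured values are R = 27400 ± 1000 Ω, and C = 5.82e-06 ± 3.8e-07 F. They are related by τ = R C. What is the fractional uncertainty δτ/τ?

0.0748

Each factor contributes (exponent × relative error)² to (δτ/τ)²:
  (1·δR/R)² = (1×0.0365)² = 0.00133;  (1·δC/C)² = (1×0.0653)² = 0.00426
δτ/τ = √(0.00560) = 0.0748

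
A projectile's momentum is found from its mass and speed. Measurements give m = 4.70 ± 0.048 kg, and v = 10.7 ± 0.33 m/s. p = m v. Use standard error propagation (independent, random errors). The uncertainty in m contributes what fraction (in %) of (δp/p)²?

9.88%

(δp/p)² = (1·δm/m)² + (1·δv/v)²
  m term: (1×0.0102)² = 0.000104
  v term: (1×0.0308)² = 0.000951
Total = 0.00106. Share from m = 0.000104/0.00106 = 0.0988.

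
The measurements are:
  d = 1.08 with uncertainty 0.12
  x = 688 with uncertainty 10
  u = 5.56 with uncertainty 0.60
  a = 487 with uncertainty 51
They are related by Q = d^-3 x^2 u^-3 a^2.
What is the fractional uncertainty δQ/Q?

Since Q is a product/quotient, work with relative uncertainties:
  (-3·δd/d)² = (-3×0.111)² = 0.111;  (2·δx/x)² = (2×0.0145)² = 0.000845;  (-3·δu/u)² = (-3×0.108)² = 0.105;  (2·δa/a)² = (2×0.105)² = 0.0439
δQ/Q = √(0.261) = 0.511

0.511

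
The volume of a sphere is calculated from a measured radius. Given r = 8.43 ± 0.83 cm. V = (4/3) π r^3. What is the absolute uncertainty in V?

For a monomial V ∝ r^3, fractional errors add in quadrature:
  (3·δr/r)² = (3×0.0985)² = 0.0872
δV/V = √(0.0872) = 0.295
V = 2510 cm^3, so δV = 0.295 × 2510 = 741 cm^3.

741 cm^3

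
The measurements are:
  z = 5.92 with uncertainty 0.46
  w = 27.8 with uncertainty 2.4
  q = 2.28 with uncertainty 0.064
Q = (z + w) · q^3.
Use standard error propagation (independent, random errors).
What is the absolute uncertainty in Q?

44.4

Let u = z + w = 33.7. δu = √(δz² + δw²) = √(0.212 + 5.76) = 2.44, so δu/u = 0.0725.
Q is then a monomial in u, q:
δQ/Q = √((δu/u)² + (3·δq/q)²) = √(0.00525 + 0.00709) = 0.111
Q = 400, so δQ = 0.111 × 400 = 44.4.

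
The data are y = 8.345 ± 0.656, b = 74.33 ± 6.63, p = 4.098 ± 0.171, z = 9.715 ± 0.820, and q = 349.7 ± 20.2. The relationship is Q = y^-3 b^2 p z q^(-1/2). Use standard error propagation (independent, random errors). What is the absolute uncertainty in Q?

6.31

Relative error in a monomial: (δQ/Q)² = Σ (nᵢ · δxᵢ/xᵢ)².
  (-3·δy/y)² = (-3×0.0786)² = 0.0556;  (2·δb/b)² = (2×0.0892)² = 0.0318;  (1·δp/p)² = (1×0.0417)² = 0.00174;  (1·δz/z)² = (1×0.0844)² = 0.00712;  (−½·δq/q)² = (-0.5×0.0578)² = 0.000834
δQ/Q = √(0.0971) = 0.312
Q = 20.24, so δQ = 0.312 × 20.24 = 6.31.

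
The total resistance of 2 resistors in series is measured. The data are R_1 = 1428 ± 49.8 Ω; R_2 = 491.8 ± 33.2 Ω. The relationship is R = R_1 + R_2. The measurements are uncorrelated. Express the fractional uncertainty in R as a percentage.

3.12%

Sums and differences: (δR)² = Σ (cᵢ δxᵢ)².
  (δR_1)² = 2480;  (δR_2)² = 1100
δR = √(3580) = 59.9 Ω
R = 1920 Ω, so δR/R = 59.9/1920 = 0.0312.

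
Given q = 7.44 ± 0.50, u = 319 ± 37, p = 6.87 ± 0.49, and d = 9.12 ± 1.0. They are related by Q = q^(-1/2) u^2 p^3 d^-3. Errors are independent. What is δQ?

7290

Products/powers → add relative errors in quadrature, weighted by exponent:
  (−½·δq/q)² = (-0.5×0.0672)² = 0.00113;  (2·δu/u)² = (2×0.116)² = 0.0538;  (3·δp/p)² = (3×0.0713)² = 0.0458;  (-3·δd/d)² = (-3×0.110)² = 0.108
δQ/Q = √(0.209) = 0.457
Q = 15900, so δQ = 0.457 × 15900 = 7290.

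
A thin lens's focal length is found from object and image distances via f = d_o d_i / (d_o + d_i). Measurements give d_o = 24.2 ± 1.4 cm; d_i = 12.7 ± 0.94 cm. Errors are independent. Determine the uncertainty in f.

∂f/∂d_o = (d_i/(d_o+d_i))² = 0.118;  ∂f/∂d_i = (d_o/(d_o+d_i))² = 0.430
δf = √((∂f/∂d_o · δd_o)² + (∂f/∂d_i · δd_i)²) = √(0.0275 + 0.163) = 0.437 cm

0.437 cm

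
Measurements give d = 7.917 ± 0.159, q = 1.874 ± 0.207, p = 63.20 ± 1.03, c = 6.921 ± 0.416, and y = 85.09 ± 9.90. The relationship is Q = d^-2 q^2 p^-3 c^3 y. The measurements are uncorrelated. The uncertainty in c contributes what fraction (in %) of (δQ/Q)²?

(δQ/Q)² = (-2·δd/d)² + (2·δq/q)² + (-3·δp/p)² + (3·δc/c)² + (1·δy/y)²
  d term: (-2×0.0201)² = 0.00161
  q term: (2×0.110)² = 0.0488
  p term: (-3×0.0163)² = 0.00239
  c term: (3×0.0601)² = 0.0325
  y term: (1×0.116)² = 0.0135
Total = 0.0989. Share from c = 0.0325/0.0989 = 0.329.

32.9%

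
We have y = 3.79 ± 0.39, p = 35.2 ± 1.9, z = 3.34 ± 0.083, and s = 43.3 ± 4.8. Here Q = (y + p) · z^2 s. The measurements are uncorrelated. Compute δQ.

2470

Let u = y + p = 39.0. δu = √(δy² + δp²) = √(0.152 + 3.61) = 1.94, so δu/u = 0.0497.
Q is then a monomial in u, z, s:
δQ/Q = √((δu/u)² + (2·δz/z)² + (1·δs/s)²) = √(0.00247 + 0.00247 + 0.0123) = 0.131
Q = 18800, so δQ = 0.131 × 18800 = 2470.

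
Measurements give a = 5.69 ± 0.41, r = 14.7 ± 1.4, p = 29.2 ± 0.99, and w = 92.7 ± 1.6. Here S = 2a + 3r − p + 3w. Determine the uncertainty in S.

6.51

For a sum/difference, combine absolute errors in quadrature:
  (2·δa)² = 0.672;  (3·δr)² = 17.6;  (δp)² = 0.980;  (3·δw)² = 23.0
δS = √(42.3) = 6.51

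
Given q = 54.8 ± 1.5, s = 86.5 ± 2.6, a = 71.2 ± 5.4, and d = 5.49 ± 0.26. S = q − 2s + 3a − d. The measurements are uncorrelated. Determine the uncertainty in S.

17.1

For a sum/difference, combine absolute errors in quadrature:
  (δq)² = 2.25;  (2·δs)² = 27.0;  (3·δa)² = 262;  (δd)² = 0.0676
δS = √(292) = 17.1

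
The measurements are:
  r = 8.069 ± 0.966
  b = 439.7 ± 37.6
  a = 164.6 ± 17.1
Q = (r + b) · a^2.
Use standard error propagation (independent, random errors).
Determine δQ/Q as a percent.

Let u = r + b = 447.8. δu = √(δr² + δb²) = √(0.933 + 1410) = 37.6, so δu/u = 0.0840.
Q is then a monomial in u, a:
δQ/Q = √((δu/u)² + (2·δa/a)²) = √(0.00706 + 0.0432) = 0.224

22.4%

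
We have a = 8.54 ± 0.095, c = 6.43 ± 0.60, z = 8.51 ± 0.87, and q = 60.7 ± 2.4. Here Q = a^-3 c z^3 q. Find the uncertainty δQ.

125

Products/powers → add relative errors in quadrature, weighted by exponent:
  (-3·δa/a)² = (-3×0.0111)² = 0.00111;  (1·δc/c)² = (1×0.0933)² = 0.00871;  (3·δz/z)² = (3×0.102)² = 0.0941;  (1·δq/q)² = (1×0.0395)² = 0.00156
δQ/Q = √(0.105) = 0.325
Q = 386, so δQ = 0.325 × 386 = 125.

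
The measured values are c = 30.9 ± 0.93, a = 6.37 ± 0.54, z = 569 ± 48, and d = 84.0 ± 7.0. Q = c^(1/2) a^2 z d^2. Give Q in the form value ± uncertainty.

For a monomial Q ∝ c^(1/2), a^2, z, d^2, fractional errors add in quadrature:
  (½·δc/c)² = (0.5×0.0301)² = 0.000226;  (2·δa/a)² = (2×0.0848)² = 0.0287;  (1·δz/z)² = (1×0.0844)² = 0.00712;  (2·δd/d)² = (2×0.0833)² = 0.0278
δQ/Q = √(0.0639) = 0.253
Q = 9.06e+08, so δQ = 0.253 × 9.06e+08 = 2.29e+08.

(9.06 ± 2.29) × 10^8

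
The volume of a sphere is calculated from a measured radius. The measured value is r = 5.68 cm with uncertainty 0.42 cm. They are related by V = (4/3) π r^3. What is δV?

170 cm^3

Each factor contributes (exponent × relative error)² to (δV/V)²:
  (3·δr/r)² = (3×0.0739)² = 0.0492
δV/V = √(0.0492) = 0.222
V = 768 cm^3, so δV = 0.222 × 768 = 170 cm^3.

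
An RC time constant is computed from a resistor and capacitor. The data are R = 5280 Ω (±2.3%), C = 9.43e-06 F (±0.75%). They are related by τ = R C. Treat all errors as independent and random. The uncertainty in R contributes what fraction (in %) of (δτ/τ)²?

(δτ/τ)² = (1·δR/R)² + (1·δC/C)²
  R term: (1×0.0230)² = 0.000529
  C term: (1×0.00750)² = 5.62e-05
Total = 0.000585. Share from R = 0.000529/0.000585 = 0.904.

90.4%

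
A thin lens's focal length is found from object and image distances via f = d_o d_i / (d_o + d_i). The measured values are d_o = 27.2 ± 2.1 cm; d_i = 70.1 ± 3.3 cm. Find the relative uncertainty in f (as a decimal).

0.0572

∂f/∂d_o = (d_i/(d_o+d_i))² = 0.519;  ∂f/∂d_i = (d_o/(d_o+d_i))² = 0.0781
δf = √((∂f/∂d_o · δd_o)² + (∂f/∂d_i · δd_i)²) = √(1.19 + 0.0665) = 1.12 cm
f = 19.6 cm, so δf/f = 1.12/19.6 = 0.0572.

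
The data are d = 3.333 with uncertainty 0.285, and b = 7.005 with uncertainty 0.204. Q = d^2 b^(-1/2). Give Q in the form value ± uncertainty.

4.197 ± 0.720

Relative error in a monomial: (δQ/Q)² = Σ (nᵢ · δxᵢ/xᵢ)².
  (2·δd/d)² = (2×0.0855)² = 0.0292;  (−½·δb/b)² = (-0.5×0.0291)² = 0.000212
δQ/Q = √(0.0295) = 0.172
Q = 4.197, so δQ = 0.172 × 4.197 = 0.720.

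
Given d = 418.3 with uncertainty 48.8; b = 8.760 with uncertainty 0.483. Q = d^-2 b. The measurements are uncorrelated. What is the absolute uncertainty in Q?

Since Q is a product/quotient, work with relative uncertainties:
  (-2·δd/d)² = (-2×0.117)² = 0.0544;  (1·δb/b)² = (1×0.0551)² = 0.00304
δQ/Q = √(0.0575) = 0.240
Q = 5.006e-05, so δQ = 0.240 × 5.006e-05 = 1.2e-05.

1.2e-05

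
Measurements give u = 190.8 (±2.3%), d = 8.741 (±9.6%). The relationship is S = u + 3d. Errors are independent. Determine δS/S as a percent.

Sums and differences: (δS)² = Σ (cᵢ δxᵢ)².
  (δu)² = 19.3;  (3·δd)² = 6.34
δS = √(25.6) = 5.06
S = 217.0, so δS/S = 5.06/217.0 = 0.0233.

2.33%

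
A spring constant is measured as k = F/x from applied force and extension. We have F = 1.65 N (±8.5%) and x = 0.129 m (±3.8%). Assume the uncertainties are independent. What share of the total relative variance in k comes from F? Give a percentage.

83.3%

(δk/k)² = (1·δF/F)² + (-1·δx/x)²
  F term: (1×0.0850)² = 0.00723
  x term: (-1×0.0380)² = 0.00144
Total = 0.00867. Share from F = 0.00723/0.00867 = 0.833.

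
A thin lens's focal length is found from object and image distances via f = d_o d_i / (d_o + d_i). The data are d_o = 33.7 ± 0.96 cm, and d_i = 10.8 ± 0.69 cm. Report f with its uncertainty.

∂f/∂d_o = (d_i/(d_o+d_i))² = 0.0589;  ∂f/∂d_i = (d_o/(d_o+d_i))² = 0.574
δf = √((∂f/∂d_o · δd_o)² + (∂f/∂d_i · δd_i)²) = √(0.00320 + 0.157) = 0.400 cm
f = 8.18 cm.

8.18 ± 0.400 cm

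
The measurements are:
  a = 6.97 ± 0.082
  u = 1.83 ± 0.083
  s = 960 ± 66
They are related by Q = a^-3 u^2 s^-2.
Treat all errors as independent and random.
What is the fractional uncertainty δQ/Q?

0.168

Since Q is a product/quotient, work with relative uncertainties:
  (-3·δa/a)² = (-3×0.0118)² = 0.00125;  (2·δu/u)² = (2×0.0454)² = 0.00823;  (-2·δs/s)² = (-2×0.0688)² = 0.0189
δQ/Q = √(0.0284) = 0.168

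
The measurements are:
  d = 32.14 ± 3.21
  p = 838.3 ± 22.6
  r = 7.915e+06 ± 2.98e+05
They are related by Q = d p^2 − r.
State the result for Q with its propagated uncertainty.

(1.467 ± 0.258) × 10^7

Let w = d·p^2 = 2.259e+07. δw/w = √((1·δd/d)² + (2·δp/p)²) = √(0.00998 + 0.00291) = 0.114, so δw = 2.56e+06.
Q = w − r: δQ = √(δw² + δr²) = √(6.57e+12 + 8.88e+10) = 2.58e+06
Q = 1.467e+07.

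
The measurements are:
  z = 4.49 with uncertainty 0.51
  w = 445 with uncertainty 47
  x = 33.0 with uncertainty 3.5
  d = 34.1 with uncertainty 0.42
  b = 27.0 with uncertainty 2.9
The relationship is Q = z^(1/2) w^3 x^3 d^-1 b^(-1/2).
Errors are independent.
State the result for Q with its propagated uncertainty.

Q is a product of powers, so relative uncertainties combine in quadrature:
  (½·δz/z)² = (0.5×0.114)² = 0.00323;  (3·δw/w)² = (3×0.106)² = 0.100;  (3·δx/x)² = (3×0.106)² = 0.101;  (-1·δd/d)² = (-1×0.0123)² = 0.000152;  (−½·δb/b)² = (-0.5×0.107)² = 0.00288
δQ/Q = √(0.208) = 0.456
Q = 3.79e+10, so δQ = 0.456 × 3.79e+10 = 1.73e+10.

(3.79 ± 1.73) × 10^10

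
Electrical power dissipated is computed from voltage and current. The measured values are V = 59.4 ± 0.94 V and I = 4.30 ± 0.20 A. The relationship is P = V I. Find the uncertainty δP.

P is a product of powers, so relative uncertainties combine in quadrature:
  (1·δV/V)² = (1×0.0158)² = 0.000250;  (1·δI/I)² = (1×0.0465)² = 0.00216
δP/P = √(0.00241) = 0.0491
P = 255 W, so δP = 0.0491 × 255 = 12.5 W.

12.5 W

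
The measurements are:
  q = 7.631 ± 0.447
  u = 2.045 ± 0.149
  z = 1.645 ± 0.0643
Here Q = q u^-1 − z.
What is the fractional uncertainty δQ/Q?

Let p = q·u^-1 = 3.732. δp/p = √((1·δq/q)² + (-1·δu/u)²) = √(0.00343 + 0.00531) = 0.0935, so δp = 0.349.
Q = p − z: δQ = √(δp² + δz²) = √(0.122 + 0.00413) = 0.355
Q = 2.087, so δQ/Q = 0.355/2.087 = 0.170.

0.170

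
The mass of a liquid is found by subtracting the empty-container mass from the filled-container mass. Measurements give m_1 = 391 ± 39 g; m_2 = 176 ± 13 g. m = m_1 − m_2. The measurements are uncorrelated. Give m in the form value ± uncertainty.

215 ± 41.1 g

For a sum/difference, combine absolute errors in quadrature:
  (δm_1)² = 1520;  (δm_2)² = 169
δm = √(1690) = 41.1 g
m = 215 g.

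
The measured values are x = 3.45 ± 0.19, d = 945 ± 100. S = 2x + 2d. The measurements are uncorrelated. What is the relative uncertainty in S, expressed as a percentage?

10.5%

Each term contributes (cᵢ δxᵢ)² to (δS)²:
  (2·δx)² = 0.144;  (2·δd)² = 40000
δS = √(40000) = 200
S = 1900, so δS/S = 200/1900 = 0.105.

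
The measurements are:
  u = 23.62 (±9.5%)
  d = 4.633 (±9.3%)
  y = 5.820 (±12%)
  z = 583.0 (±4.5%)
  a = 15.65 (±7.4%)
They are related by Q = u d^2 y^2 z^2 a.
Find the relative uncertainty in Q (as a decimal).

0.339

Q is a product of powers, so relative uncertainties combine in quadrature:
  (1·δu/u)² = (1×0.0950)² = 0.00903;  (2·δd/d)² = (2×0.0930)² = 0.0346;  (2·δy/y)² = (2×0.120)² = 0.0576;  (2·δz/z)² = (2×0.0450)² = 0.00810;  (1·δa/a)² = (1×0.0740)² = 0.00548
δQ/Q = √(0.115) = 0.339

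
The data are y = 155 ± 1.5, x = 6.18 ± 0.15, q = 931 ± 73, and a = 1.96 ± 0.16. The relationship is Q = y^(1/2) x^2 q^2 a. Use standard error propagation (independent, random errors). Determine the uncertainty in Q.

Relative error in a monomial: (δQ/Q)² = Σ (nᵢ · δxᵢ/xᵢ)².
  (½·δy/y)² = (0.5×0.00968)² = 2.34e-05;  (2·δx/x)² = (2×0.0243)² = 0.00236;  (2·δq/q)² = (2×0.0784)² = 0.0246;  (1·δa/a)² = (1×0.0816)² = 0.00666
δQ/Q = √(0.0336) = 0.183
Q = 8.08e+08, so δQ = 0.183 × 8.08e+08 = 1.48e+08.

1.48e+08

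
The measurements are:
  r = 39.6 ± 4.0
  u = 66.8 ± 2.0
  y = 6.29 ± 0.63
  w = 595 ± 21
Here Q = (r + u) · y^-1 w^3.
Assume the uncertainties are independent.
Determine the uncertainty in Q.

5.41e+08

Let h = r + u = 106. δh = √(δr² + δu²) = √(16.0 + 4.00) = 4.47, so δh/h = 0.0420.
Q is then a monomial in h, y, w:
δQ/Q = √((δh/h)² + (-1·δy/y)² + (3·δw/w)²) = √(0.00177 + 0.0100 + 0.0112) = 0.152
Q = 3.56e+09, so δQ = 0.152 × 3.56e+09 = 5.41e+08.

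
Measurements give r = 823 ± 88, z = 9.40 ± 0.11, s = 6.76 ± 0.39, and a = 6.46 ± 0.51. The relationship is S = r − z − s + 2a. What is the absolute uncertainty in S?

Absolute uncertainties add in quadrature for a linear combination:
  (δr)² = 7740;  (δz)² = 0.0121;  (δs)² = 0.152;  (2·δa)² = 1.04
δS = √(7750) = 88.0

88.0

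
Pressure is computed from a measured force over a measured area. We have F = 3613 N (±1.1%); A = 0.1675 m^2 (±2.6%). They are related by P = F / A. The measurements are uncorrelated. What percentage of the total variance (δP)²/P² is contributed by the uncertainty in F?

15.2%

(δP/P)² = (1·δF/F)² + (-1·δA/A)²
  F term: (1×0.0110)² = 0.000121
  A term: (-1×0.0260)² = 0.000676
Total = 0.000797. Share from F = 0.000121/0.000797 = 0.152.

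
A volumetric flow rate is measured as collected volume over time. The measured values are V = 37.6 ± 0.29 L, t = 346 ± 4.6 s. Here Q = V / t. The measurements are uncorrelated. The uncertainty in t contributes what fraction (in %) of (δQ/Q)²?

(δQ/Q)² = (1·δV/V)² + (-1·δt/t)²
  V term: (1×0.00771)² = 5.95e-05
  t term: (-1×0.0133)² = 0.000177
Total = 0.000236. Share from t = 0.000177/0.000236 = 0.748.

74.8%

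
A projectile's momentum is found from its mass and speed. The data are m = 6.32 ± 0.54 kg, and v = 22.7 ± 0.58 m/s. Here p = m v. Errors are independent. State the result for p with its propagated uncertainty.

For a monomial p ∝ m, v, fractional errors add in quadrature:
  (1·δm/m)² = (1×0.0854)² = 0.00730;  (1·δv/v)² = (1×0.0256)² = 0.000653
δp/p = √(0.00795) = 0.0892
p = 143 kg·m/s, so δp = 0.0892 × 143 = 12.8 kg·m/s.

143 ± 12.8 kg·m/s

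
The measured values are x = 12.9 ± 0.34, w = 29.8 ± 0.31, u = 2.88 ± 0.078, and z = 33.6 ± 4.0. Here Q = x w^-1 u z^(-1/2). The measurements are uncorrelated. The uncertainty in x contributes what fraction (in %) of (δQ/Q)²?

(δQ/Q)² = (1·δx/x)² + (-1·δw/w)² + (1·δu/u)² + (−½·δz/z)²
  x term: (1×0.0264)² = 0.000695
  w term: (-1×0.0104)² = 0.000108
  u term: (1×0.0271)² = 0.000734
  z term: (-0.5×0.119)² = 0.00354
Total = 0.00508. Share from x = 0.000695/0.00508 = 0.137.

13.7%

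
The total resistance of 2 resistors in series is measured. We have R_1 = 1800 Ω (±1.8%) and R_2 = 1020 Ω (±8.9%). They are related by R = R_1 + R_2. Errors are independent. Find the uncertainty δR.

96.4 Ω

Each term contributes (cᵢ δxᵢ)² to (δR)²:
  (δR_1)² = 1050;  (δR_2)² = 8240
δR = √(9290) = 96.4 Ω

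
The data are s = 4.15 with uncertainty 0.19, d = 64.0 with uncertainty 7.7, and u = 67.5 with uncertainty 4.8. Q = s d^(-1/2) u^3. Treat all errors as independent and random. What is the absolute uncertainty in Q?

For a monomial Q ∝ s, d^(-1/2), u^3, fractional errors add in quadrature:
  (1·δs/s)² = (1×0.0458)² = 0.00210;  (−½·δd/d)² = (-0.5×0.120)² = 0.00362;  (3·δu/u)² = (3×0.0711)² = 0.0455
δQ/Q = √(0.0512) = 0.226
Q = 1.6e+05, so δQ = 0.226 × 1.6e+05 = 36100.

36100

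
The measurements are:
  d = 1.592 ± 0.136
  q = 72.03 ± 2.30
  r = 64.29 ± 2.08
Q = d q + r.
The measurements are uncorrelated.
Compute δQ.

10.7

Let p = d·q = 114.7. δp/p = √((1·δd/d)² + (1·δq/q)²) = √(0.00730 + 0.00102) = 0.0912, so δp = 10.5.
Q = p + r: δQ = √(δp² + δr²) = √(109 + 4.33) = 10.7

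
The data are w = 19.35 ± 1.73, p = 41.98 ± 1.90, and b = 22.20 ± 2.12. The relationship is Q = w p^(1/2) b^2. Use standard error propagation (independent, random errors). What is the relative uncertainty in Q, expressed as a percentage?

For a monomial Q ∝ w, p^(1/2), b^2, fractional errors add in quadrature:
  (1·δw/w)² = (1×0.0894)² = 0.00799;  (½·δp/p)² = (0.5×0.0453)² = 0.000512;  (2·δb/b)² = (2×0.0955)² = 0.0365
δQ/Q = √(0.0450) = 0.212

21.2%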